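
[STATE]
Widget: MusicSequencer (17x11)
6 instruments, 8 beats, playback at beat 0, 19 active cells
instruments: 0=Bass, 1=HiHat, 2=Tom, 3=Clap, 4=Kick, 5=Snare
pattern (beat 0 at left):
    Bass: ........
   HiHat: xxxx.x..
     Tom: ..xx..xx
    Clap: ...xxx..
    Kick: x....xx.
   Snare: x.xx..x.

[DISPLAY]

      ▼1234567   
  Bass········   
 HiHat████·█··   
   Tom··██··██   
  Clap···███··   
  Kick█····██·   
 Snare█·██··█·   
                 
                 
                 
                 


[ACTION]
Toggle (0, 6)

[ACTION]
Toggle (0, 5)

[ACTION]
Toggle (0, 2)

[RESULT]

      ▼1234567   
  Bass··█··██·   
 HiHat████·█··   
   Tom··██··██   
  Clap···███··   
  Kick█····██·   
 Snare█·██··█·   
                 
                 
                 
                 


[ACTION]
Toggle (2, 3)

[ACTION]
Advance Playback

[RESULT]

      0▼234567   
  Bass··█··██·   
 HiHat████·█··   
   Tom··█···██   
  Clap···███··   
  Kick█····██·   
 Snare█·██··█·   
                 
                 
                 
                 


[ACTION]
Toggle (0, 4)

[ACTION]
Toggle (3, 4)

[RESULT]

      0▼234567   
  Bass··█·███·   
 HiHat████·█··   
   Tom··█···██   
  Clap···█·█··   
  Kick█····██·   
 Snare█·██··█·   
                 
                 
                 
                 


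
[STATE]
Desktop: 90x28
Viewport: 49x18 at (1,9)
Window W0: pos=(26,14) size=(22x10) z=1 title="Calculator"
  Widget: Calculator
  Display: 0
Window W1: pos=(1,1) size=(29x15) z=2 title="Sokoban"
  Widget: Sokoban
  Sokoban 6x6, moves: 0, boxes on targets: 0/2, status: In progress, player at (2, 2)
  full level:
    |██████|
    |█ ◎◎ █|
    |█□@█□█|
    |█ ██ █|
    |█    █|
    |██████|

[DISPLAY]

┃██████                     ┃                    
┃Moves: 0  0/2              ┃                    
┃                           ┃                    
┃                           ┃                    
┃                           ┃                    
┃                           ┃━━━━━━━━━━━━━━━━━┓  
┗━━━━━━━━━━━━━━━━━━━━━━━━━━━┛lculator         ┃  
                         ┠────────────────────┨  
                         ┃                   0┃  
                         ┃┌───┬───┬───┬───┐   ┃  
                         ┃│ 7 │ 8 │ 9 │ ÷ │   ┃  
                         ┃├───┼───┼───┼───┤   ┃  
                         ┃│ 4 │ 5 │ 6 │ × │   ┃  
                         ┃└───┴───┴───┴───┘   ┃  
                         ┗━━━━━━━━━━━━━━━━━━━━┛  
                                                 
                                                 
                                                 


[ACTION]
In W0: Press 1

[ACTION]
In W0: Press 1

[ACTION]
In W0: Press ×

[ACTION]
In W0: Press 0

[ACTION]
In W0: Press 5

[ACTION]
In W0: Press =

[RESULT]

┃██████                     ┃                    
┃Moves: 0  0/2              ┃                    
┃                           ┃                    
┃                           ┃                    
┃                           ┃                    
┃                           ┃━━━━━━━━━━━━━━━━━┓  
┗━━━━━━━━━━━━━━━━━━━━━━━━━━━┛lculator         ┃  
                         ┠────────────────────┨  
                         ┃                  55┃  
                         ┃┌───┬───┬───┬───┐   ┃  
                         ┃│ 7 │ 8 │ 9 │ ÷ │   ┃  
                         ┃├───┼───┼───┼───┤   ┃  
                         ┃│ 4 │ 5 │ 6 │ × │   ┃  
                         ┃└───┴───┴───┴───┘   ┃  
                         ┗━━━━━━━━━━━━━━━━━━━━┛  
                                                 
                                                 
                                                 


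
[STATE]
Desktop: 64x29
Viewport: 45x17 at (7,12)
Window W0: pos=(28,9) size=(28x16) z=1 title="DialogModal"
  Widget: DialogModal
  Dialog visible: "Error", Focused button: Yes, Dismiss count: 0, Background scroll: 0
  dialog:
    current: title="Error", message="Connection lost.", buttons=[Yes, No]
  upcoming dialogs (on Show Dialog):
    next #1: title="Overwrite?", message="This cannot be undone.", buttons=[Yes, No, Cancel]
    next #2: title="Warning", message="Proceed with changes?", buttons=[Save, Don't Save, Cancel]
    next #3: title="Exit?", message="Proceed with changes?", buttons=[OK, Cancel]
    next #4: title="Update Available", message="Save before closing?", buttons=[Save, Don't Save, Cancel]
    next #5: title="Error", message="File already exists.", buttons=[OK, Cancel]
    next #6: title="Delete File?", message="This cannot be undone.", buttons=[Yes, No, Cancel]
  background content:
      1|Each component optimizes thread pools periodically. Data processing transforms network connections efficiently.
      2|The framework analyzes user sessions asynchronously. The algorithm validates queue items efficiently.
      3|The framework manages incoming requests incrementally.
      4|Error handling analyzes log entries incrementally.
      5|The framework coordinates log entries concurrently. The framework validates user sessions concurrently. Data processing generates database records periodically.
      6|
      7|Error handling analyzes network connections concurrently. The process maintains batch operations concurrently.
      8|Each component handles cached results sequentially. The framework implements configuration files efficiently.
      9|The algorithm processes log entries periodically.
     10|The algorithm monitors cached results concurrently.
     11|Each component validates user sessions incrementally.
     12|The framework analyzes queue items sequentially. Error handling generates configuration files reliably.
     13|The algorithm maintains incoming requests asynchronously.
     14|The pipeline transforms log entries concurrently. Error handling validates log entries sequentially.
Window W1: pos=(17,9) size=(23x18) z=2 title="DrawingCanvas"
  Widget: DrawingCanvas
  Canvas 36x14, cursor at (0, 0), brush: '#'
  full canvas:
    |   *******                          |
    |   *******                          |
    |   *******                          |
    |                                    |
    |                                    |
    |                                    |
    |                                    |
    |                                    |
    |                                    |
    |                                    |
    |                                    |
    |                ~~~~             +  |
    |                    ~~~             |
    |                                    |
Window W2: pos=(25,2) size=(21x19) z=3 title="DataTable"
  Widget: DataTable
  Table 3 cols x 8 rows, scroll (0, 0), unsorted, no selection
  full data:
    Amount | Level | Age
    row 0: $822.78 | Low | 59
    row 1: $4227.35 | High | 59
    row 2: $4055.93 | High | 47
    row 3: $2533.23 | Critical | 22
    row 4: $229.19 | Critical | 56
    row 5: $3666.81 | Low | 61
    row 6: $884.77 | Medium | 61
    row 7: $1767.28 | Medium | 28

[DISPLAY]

          ┃+  ****┃$3666.81│Low     │6┃timize
          ┃   ****┃$884.77 │Medium  │6┃lyzes 
          ┃   ****┃$1767.28│Medium  │2┃ages i
          ┃       ┃                   ┃─────┐
          ┃       ┃                   ┃     │
          ┃       ┃                   ┃ost. │
          ┃       ┃                   ┃     │
          ┃       ┃                   ┃─────┘
          ┃       ┗━━━━━━━━━━━━━━━━━━━┛cesses
          ┃                     ┃hm monitors 
          ┃                     ┃ent validate
          ┃                ~~~~ ┃rk analyzes 
          ┃                    ~┃━━━━━━━━━━━━
          ┃                     ┃            
          ┗━━━━━━━━━━━━━━━━━━━━━┛            
                                             
                                             


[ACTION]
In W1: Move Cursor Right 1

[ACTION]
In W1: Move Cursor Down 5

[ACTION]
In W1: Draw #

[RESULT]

          ┃   ****┃$3666.81│Low     │6┃timize
          ┃   ****┃$884.77 │Medium  │6┃lyzes 
          ┃   ****┃$1767.28│Medium  │2┃ages i
          ┃       ┃                   ┃─────┐
          ┃       ┃                   ┃     │
          ┃ #     ┃                   ┃ost. │
          ┃       ┃                   ┃     │
          ┃       ┃                   ┃─────┘
          ┃       ┗━━━━━━━━━━━━━━━━━━━┛cesses
          ┃                     ┃hm monitors 
          ┃                     ┃ent validate
          ┃                ~~~~ ┃rk analyzes 
          ┃                    ~┃━━━━━━━━━━━━
          ┃                     ┃            
          ┗━━━━━━━━━━━━━━━━━━━━━┛            
                                             
                                             


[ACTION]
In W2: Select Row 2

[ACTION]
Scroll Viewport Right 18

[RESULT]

  ****┃$3666.81│Low     │6┃timizes t┃        
  ****┃$884.77 │Medium  │6┃lyzes use┃        
  ****┃$1767.28│Medium  │2┃ages inco┃        
      ┃                   ┃─────┐ lo┃        
      ┃                   ┃     │es ┃        
#     ┃                   ┃ost. │   ┃        
      ┃                   ┃     │ ne┃        
      ┃                   ┃─────┘cac┃        
      ┗━━━━━━━━━━━━━━━━━━━┛cesses lo┃        
                    ┃hm monitors cac┃        
                    ┃ent validates u┃        
               ~~~~ ┃rk analyzes que┃        
                   ~┃━━━━━━━━━━━━━━━┛        
                    ┃                        
━━━━━━━━━━━━━━━━━━━━┛                        
                                             
                                             


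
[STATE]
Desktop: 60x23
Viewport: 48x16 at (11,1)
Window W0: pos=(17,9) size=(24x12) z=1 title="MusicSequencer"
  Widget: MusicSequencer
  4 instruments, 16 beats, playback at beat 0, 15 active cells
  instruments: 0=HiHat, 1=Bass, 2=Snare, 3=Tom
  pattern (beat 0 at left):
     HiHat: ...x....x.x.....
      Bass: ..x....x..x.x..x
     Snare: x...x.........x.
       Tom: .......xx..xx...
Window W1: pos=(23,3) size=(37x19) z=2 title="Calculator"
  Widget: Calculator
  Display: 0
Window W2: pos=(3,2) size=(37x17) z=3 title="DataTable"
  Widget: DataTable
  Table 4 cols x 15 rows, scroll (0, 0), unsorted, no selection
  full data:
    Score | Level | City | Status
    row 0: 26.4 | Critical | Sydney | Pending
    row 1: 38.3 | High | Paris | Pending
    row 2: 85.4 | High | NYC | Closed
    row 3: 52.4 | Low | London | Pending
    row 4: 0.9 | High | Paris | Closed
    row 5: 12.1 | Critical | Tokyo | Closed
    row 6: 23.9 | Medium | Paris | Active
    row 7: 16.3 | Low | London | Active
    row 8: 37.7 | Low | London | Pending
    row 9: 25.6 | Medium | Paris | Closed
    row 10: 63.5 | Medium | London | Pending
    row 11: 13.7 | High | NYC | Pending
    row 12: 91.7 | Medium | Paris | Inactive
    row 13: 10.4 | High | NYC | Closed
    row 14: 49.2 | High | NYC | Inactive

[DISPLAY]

                                                
━━━━━━━━━━━━━━━━━━━━━━━━━━━━┓                   
ble                         ┃━━━━━━━━━━━━━━━━━━━
────────────────────────────┨                   
evel   │City  │Status       ┃───────────────────
───────┼──────┼────────     ┃                  0
ritical│Sydney│Pending      ┃┐                  
igh    │Paris │Pending      ┃│                  
igh    │NYC   │Closed       ┃┤                  
ow     │London│Pending      ┃│                  
igh    │Paris │Closed       ┃┤                  
ritical│Tokyo │Closed       ┃│                  
edium  │Paris │Active       ┃┤                  
ow     │London│Active       ┃│                  
ow     │London│Pending      ┃┤                  
edium  │Paris │Closed       ┃│                  


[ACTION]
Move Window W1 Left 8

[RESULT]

                                                
━━━━━━━━━━━━━━━━━━━━━━━━━━━━┓                   
ble                         ┃━━━━━━━━━━━┓       
────────────────────────────┨           ┃       
evel   │City  │Status       ┃───────────┨       
───────┼──────┼────────     ┃          0┃       
ritical│Sydney│Pending      ┃           ┃       
igh    │Paris │Pending      ┃           ┃       
igh    │NYC   │Closed       ┃           ┃       
ow     │London│Pending      ┃           ┃       
igh    │Paris │Closed       ┃           ┃       
ritical│Tokyo │Closed       ┃           ┃       
edium  │Paris │Active       ┃           ┃       
ow     │London│Active       ┃           ┃       
ow     │London│Pending      ┃           ┃       
edium  │Paris │Closed       ┃           ┃       


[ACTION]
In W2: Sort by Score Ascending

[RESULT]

                                                
━━━━━━━━━━━━━━━━━━━━━━━━━━━━┓                   
ble                         ┃━━━━━━━━━━━┓       
────────────────────────────┨           ┃       
evel   │City  │Status       ┃───────────┨       
───────┼──────┼────────     ┃          0┃       
igh    │Paris │Closed       ┃           ┃       
igh    │NYC   │Closed       ┃           ┃       
ritical│Tokyo │Closed       ┃           ┃       
igh    │NYC   │Pending      ┃           ┃       
ow     │London│Active       ┃           ┃       
edium  │Paris │Active       ┃           ┃       
edium  │Paris │Closed       ┃           ┃       
ritical│Sydney│Pending      ┃           ┃       
ow     │London│Pending      ┃           ┃       
igh    │Paris │Pending      ┃           ┃       


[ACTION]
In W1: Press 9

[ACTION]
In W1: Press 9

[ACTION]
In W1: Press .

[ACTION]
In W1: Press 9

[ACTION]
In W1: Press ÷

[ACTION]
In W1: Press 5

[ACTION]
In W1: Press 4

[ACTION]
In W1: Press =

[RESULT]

                                                
━━━━━━━━━━━━━━━━━━━━━━━━━━━━┓                   
ble                         ┃━━━━━━━━━━━┓       
────────────────────────────┨           ┃       
evel   │City  │Status       ┃───────────┨       
───────┼──────┼────────     ┃       1.85┃       
igh    │Paris │Closed       ┃           ┃       
igh    │NYC   │Closed       ┃           ┃       
ritical│Tokyo │Closed       ┃           ┃       
igh    │NYC   │Pending      ┃           ┃       
ow     │London│Active       ┃           ┃       
edium  │Paris │Active       ┃           ┃       
edium  │Paris │Closed       ┃           ┃       
ritical│Sydney│Pending      ┃           ┃       
ow     │London│Pending      ┃           ┃       
igh    │Paris │Pending      ┃           ┃       


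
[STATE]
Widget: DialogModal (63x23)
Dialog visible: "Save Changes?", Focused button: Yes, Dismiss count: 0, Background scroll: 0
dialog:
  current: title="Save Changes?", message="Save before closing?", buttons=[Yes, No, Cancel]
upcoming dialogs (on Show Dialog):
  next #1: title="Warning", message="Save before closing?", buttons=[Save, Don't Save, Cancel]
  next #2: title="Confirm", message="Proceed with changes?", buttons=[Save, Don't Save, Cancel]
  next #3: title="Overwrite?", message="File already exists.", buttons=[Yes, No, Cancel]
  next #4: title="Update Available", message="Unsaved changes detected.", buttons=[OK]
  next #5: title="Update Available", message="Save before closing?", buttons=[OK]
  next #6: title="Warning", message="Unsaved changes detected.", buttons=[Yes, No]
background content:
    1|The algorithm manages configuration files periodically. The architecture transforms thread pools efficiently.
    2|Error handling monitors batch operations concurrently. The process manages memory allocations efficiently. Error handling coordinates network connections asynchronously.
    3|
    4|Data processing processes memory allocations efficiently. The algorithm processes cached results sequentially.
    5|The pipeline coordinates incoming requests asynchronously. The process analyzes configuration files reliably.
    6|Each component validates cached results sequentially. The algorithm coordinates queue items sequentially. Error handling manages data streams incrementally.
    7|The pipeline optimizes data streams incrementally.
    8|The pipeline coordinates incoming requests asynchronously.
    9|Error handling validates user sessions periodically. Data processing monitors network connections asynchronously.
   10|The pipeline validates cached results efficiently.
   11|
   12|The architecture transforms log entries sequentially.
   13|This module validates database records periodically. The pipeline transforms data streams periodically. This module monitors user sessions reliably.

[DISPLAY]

The algorithm manages configuration files periodically. The arc
Error handling monitors batch operations concurrently. The proc
                                                               
Data processing processes memory allocations efficiently. The a
The pipeline coordinates incoming requests asynchronously. The 
Each component validates cached results sequentially. The algor
The pipeline optimizes data streams incrementally.             
The pipeline coordinates incoming requests asynchronously.     
Error handling validates user sessions periodically. Data proce
The pipeline valida┌──────────────────────┐iently.             
                   │    Save Changes?     │                    
The architecture tr│ Save before closing? │uentially.          
This module validat│ [Yes]  No   Cancel   │odically. The pipeli
                   └──────────────────────┘                    
                                                               
                                                               
                                                               
                                                               
                                                               
                                                               
                                                               
                                                               
                                                               


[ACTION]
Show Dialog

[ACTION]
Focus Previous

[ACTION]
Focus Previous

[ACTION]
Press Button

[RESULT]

The algorithm manages configuration files periodically. The arc
Error handling monitors batch operations concurrently. The proc
                                                               
Data processing processes memory allocations efficiently. The a
The pipeline coordinates incoming requests asynchronously. The 
Each component validates cached results sequentially. The algor
The pipeline optimizes data streams incrementally.             
The pipeline coordinates incoming requests asynchronously.     
Error handling validates user sessions periodically. Data proce
The pipeline validates cached results efficiently.             
                                                               
The architecture transforms log entries sequentially.          
This module validates database records periodically. The pipeli
                                                               
                                                               
                                                               
                                                               
                                                               
                                                               
                                                               
                                                               
                                                               
                                                               


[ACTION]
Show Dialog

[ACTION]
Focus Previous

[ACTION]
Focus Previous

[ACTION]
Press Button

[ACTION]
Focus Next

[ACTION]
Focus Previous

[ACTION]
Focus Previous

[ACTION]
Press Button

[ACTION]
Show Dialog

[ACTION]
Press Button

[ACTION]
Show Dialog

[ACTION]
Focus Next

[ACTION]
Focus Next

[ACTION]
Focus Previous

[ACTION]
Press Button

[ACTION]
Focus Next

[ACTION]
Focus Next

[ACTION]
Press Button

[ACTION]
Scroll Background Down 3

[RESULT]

Data processing processes memory allocations efficiently. The a
The pipeline coordinates incoming requests asynchronously. The 
Each component validates cached results sequentially. The algor
The pipeline optimizes data streams incrementally.             
The pipeline coordinates incoming requests asynchronously.     
Error handling validates user sessions periodically. Data proce
The pipeline validates cached results efficiently.             
                                                               
The architecture transforms log entries sequentially.          
This module validates database records periodically. The pipeli
                                                               
                                                               
                                                               
                                                               
                                                               
                                                               
                                                               
                                                               
                                                               
                                                               
                                                               
                                                               
                                                               


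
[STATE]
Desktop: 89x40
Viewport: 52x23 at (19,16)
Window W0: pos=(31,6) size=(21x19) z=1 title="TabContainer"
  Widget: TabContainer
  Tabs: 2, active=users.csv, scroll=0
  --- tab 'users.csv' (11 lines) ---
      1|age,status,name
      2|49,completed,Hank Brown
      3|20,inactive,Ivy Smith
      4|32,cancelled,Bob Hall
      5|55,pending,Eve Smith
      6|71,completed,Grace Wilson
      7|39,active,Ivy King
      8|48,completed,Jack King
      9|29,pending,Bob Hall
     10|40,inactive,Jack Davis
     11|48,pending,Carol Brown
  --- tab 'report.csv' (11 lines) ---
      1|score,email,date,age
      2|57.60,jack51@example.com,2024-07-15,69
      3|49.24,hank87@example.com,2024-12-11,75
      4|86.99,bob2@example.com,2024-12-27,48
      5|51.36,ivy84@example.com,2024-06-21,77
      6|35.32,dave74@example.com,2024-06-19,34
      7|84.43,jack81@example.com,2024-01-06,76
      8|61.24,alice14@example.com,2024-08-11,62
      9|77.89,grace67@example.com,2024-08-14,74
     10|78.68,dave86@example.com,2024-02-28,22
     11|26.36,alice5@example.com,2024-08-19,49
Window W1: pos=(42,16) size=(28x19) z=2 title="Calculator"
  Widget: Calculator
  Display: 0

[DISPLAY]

            ┃71,complet┏━━━━━━━━━━━━━━━━━━━━━━━━━━┓ 
            ┃39,active,┃ Calculator               ┃ 
            ┃48,complet┠──────────────────────────┨ 
            ┃29,pending┃                         0┃ 
            ┃40,inactiv┃┌───┬───┬───┬───┐         ┃ 
            ┃48,pending┃│ 7 │ 8 │ 9 │ ÷ │         ┃ 
            ┃          ┃├───┼───┼───┼───┤         ┃ 
            ┃          ┃│ 4 │ 5 │ 6 │ × │         ┃ 
            ┗━━━━━━━━━━┃├───┼───┼───┼───┤         ┃ 
                       ┃│ 1 │ 2 │ 3 │ - │         ┃ 
                       ┃├───┼───┼───┼───┤         ┃ 
                       ┃│ 0 │ . │ = │ + │         ┃ 
                       ┃├───┼───┼───┼───┤         ┃ 
                       ┃│ C │ MC│ MR│ M+│         ┃ 
                       ┃└───┴───┴───┴───┘         ┃ 
                       ┃                          ┃ 
                       ┃                          ┃ 
                       ┃                          ┃ 
                       ┗━━━━━━━━━━━━━━━━━━━━━━━━━━┛ 
                                                    
                                                    
                                                    
                                                    


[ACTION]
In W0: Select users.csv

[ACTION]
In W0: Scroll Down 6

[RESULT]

            ┃          ┏━━━━━━━━━━━━━━━━━━━━━━━━━━┓ 
            ┃          ┃ Calculator               ┃ 
            ┃          ┠──────────────────────────┨ 
            ┃          ┃                         0┃ 
            ┃          ┃┌───┬───┬───┬───┐         ┃ 
            ┃          ┃│ 7 │ 8 │ 9 │ ÷ │         ┃ 
            ┃          ┃├───┼───┼───┼───┤         ┃ 
            ┃          ┃│ 4 │ 5 │ 6 │ × │         ┃ 
            ┗━━━━━━━━━━┃├───┼───┼───┼───┤         ┃ 
                       ┃│ 1 │ 2 │ 3 │ - │         ┃ 
                       ┃├───┼───┼───┼───┤         ┃ 
                       ┃│ 0 │ . │ = │ + │         ┃ 
                       ┃├───┼───┼───┼───┤         ┃ 
                       ┃│ C │ MC│ MR│ M+│         ┃ 
                       ┃└───┴───┴───┴───┘         ┃ 
                       ┃                          ┃ 
                       ┃                          ┃ 
                       ┃                          ┃ 
                       ┗━━━━━━━━━━━━━━━━━━━━━━━━━━┛ 
                                                    
                                                    
                                                    
                                                    


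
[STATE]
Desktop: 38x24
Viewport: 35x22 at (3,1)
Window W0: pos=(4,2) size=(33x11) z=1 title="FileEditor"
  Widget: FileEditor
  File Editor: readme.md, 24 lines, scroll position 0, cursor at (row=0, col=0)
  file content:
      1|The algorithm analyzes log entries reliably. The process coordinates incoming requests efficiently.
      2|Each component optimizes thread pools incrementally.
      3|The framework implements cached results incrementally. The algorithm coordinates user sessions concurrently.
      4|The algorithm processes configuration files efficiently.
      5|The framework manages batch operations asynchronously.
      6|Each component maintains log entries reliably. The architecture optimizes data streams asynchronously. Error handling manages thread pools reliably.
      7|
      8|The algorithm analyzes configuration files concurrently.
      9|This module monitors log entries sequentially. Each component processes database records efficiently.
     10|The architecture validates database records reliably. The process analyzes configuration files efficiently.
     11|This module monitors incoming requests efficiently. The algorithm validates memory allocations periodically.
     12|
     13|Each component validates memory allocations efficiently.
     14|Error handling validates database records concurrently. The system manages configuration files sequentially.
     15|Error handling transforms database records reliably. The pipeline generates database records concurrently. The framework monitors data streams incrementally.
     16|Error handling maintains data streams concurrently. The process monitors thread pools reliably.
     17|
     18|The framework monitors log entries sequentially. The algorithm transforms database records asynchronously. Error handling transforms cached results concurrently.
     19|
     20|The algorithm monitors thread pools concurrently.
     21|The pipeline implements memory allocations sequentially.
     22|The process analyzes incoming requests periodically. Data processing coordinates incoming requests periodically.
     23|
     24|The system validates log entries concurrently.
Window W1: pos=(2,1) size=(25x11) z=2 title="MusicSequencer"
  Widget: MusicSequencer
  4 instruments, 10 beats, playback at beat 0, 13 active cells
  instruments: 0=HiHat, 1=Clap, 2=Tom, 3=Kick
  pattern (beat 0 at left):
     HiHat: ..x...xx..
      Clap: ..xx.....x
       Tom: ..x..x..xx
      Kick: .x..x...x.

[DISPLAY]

━━━━━━━━━━━━━━━━━━━━━━━┓           
 MusicSequencer        ┃━━━━━━━━━┓ 
───────────────────────┨         ┃ 
      ▼123456789       ┃─────────┨ 
 HiHat··█···██··       ┃ log ent▲┃ 
  Clap··██·····█       ┃es threa█┃ 
   Tom··█··█··██       ┃ts cache░┃ 
  Kick·█··█···█·       ┃s config░┃ 
                       ┃batch op░┃ 
                       ┃ns log e░┃ 
━━━━━━━━━━━━━━━━━━━━━━━┛        ▼┃ 
 ┗━━━━━━━━━━━━━━━━━━━━━━━━━━━━━━━┛ 
                                   
                                   
                                   
                                   
                                   
                                   
                                   
                                   
                                   
                                   


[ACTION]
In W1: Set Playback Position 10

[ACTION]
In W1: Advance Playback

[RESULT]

━━━━━━━━━━━━━━━━━━━━━━━┓           
 MusicSequencer        ┃━━━━━━━━━┓ 
───────────────────────┨         ┃ 
      0▼23456789       ┃─────────┨ 
 HiHat··█···██··       ┃ log ent▲┃ 
  Clap··██·····█       ┃es threa█┃ 
   Tom··█··█··██       ┃ts cache░┃ 
  Kick·█··█···█·       ┃s config░┃ 
                       ┃batch op░┃ 
                       ┃ns log e░┃ 
━━━━━━━━━━━━━━━━━━━━━━━┛        ▼┃ 
 ┗━━━━━━━━━━━━━━━━━━━━━━━━━━━━━━━┛ 
                                   
                                   
                                   
                                   
                                   
                                   
                                   
                                   
                                   
                                   


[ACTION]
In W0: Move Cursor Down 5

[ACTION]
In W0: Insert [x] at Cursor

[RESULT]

━━━━━━━━━━━━━━━━━━━━━━━┓           
 MusicSequencer        ┃━━━━━━━━━┓ 
───────────────────────┨         ┃ 
      0▼23456789       ┃─────────┨ 
 HiHat··█···██··       ┃ log ent▲┃ 
  Clap··██·····█       ┃es threa█┃ 
   Tom··█··█··██       ┃ts cache░┃ 
  Kick·█··█···█·       ┃s config░┃ 
                       ┃batch op░┃ 
                       ┃ins log ░┃ 
━━━━━━━━━━━━━━━━━━━━━━━┛        ▼┃ 
 ┗━━━━━━━━━━━━━━━━━━━━━━━━━━━━━━━┛ 
                                   
                                   
                                   
                                   
                                   
                                   
                                   
                                   
                                   
                                   


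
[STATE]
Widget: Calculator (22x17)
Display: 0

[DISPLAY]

                     0
┌───┬───┬───┬───┐     
│ 7 │ 8 │ 9 │ ÷ │     
├───┼───┼───┼───┤     
│ 4 │ 5 │ 6 │ × │     
├───┼───┼───┼───┤     
│ 1 │ 2 │ 3 │ - │     
├───┼───┼───┼───┤     
│ 0 │ . │ = │ + │     
├───┼───┼───┼───┤     
│ C │ MC│ MR│ M+│     
└───┴───┴───┴───┘     
                      
                      
                      
                      
                      


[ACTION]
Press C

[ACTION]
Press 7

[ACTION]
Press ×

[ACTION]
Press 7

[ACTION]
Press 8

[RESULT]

                    78
┌───┬───┬───┬───┐     
│ 7 │ 8 │ 9 │ ÷ │     
├───┼───┼───┼───┤     
│ 4 │ 5 │ 6 │ × │     
├───┼───┼───┼───┤     
│ 1 │ 2 │ 3 │ - │     
├───┼───┼───┼───┤     
│ 0 │ . │ = │ + │     
├───┼───┼───┼───┤     
│ C │ MC│ MR│ M+│     
└───┴───┴───┴───┘     
                      
                      
                      
                      
                      


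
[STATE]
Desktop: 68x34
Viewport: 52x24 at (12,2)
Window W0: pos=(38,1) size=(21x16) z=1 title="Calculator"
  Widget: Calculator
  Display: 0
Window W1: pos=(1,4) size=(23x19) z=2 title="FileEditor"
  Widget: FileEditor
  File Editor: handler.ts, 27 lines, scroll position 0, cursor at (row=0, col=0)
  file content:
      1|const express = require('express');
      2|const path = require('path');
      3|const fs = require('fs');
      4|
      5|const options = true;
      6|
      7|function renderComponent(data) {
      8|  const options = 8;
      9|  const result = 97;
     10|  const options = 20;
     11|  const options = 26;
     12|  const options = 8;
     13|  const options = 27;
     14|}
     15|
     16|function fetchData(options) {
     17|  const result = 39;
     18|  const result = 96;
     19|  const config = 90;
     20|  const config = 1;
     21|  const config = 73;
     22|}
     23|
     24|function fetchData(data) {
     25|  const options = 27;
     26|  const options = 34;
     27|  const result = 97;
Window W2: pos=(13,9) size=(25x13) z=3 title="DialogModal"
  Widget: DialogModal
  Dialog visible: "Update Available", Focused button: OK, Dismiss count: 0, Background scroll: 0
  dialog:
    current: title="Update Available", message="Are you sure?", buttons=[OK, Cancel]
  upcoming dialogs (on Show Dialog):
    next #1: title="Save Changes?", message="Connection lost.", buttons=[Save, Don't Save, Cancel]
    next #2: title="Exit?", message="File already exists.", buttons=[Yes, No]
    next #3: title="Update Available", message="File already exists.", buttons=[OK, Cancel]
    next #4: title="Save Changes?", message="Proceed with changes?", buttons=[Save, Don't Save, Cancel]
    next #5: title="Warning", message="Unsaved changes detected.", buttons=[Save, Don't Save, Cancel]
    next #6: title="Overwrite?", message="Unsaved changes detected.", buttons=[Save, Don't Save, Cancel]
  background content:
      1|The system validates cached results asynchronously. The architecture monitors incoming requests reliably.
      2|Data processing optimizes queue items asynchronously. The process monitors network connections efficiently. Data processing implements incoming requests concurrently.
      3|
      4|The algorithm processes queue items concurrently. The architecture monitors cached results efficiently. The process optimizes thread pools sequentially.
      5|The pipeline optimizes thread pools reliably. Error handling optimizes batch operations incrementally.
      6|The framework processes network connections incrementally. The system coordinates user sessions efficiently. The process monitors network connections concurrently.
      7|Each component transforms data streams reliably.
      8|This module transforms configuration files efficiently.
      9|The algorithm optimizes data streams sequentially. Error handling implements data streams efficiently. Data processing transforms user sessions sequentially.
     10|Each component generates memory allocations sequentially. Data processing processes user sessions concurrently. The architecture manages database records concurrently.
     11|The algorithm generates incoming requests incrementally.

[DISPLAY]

                          ┃ Calculator        ┃     
                          ┠───────────────────┨     
━━━━━━━━━━━┓              ┃                  0┃     
r          ┃              ┃┌───┬───┬───┬───┐  ┃     
───────────┨              ┃│ 7 │ 8 │ 9 │ ÷ │  ┃     
ess = requ▲┃              ┃├───┼───┼───┼───┤  ┃     
 = require█┃              ┃│ 4 │ 5 │ 6 │ × │  ┃     
 ┏━━━━━━━━━━━━━━━━━━━━━━━┓┃├───┼───┼───┼───┤  ┃     
 ┃ DialogModal           ┃┃│ 1 │ 2 │ 3 │ - │  ┃     
o┠───────────────────────┨┃├───┼───┼───┼───┤  ┃     
 ┃The system validates ca┃┃│ 0 │ . │ = │ + │  ┃     
e┃Data processing optimiz┃┃├───┼───┼───┼───┤  ┃     
t┃  ┌─────────────────┐  ┃┃│ C │ MC│ MR│ M+│  ┃     
s┃Th│ Update Available│es┃┃└───┴───┴───┴───┘  ┃     
t┃Th│  Are you sure?  │s ┃┗━━━━━━━━━━━━━━━━━━━┛     
t┃Th│  [OK]  Cancel   │es┃                          
t┃Ea└─────────────────┘or┃                          
t┃This module transforms ┃                          
 ┃The algorithm optimizes┃                          
 ┗━━━━━━━━━━━━━━━━━━━━━━━┛                          
━━━━━━━━━━━┛                                        
                                                    
                                                    
                                                    


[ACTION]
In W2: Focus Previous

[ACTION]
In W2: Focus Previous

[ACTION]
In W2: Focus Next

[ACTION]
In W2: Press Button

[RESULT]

                          ┃ Calculator        ┃     
                          ┠───────────────────┨     
━━━━━━━━━━━┓              ┃                  0┃     
r          ┃              ┃┌───┬───┬───┬───┐  ┃     
───────────┨              ┃│ 7 │ 8 │ 9 │ ÷ │  ┃     
ess = requ▲┃              ┃├───┼───┼───┼───┤  ┃     
 = require█┃              ┃│ 4 │ 5 │ 6 │ × │  ┃     
 ┏━━━━━━━━━━━━━━━━━━━━━━━┓┃├───┼───┼───┼───┤  ┃     
 ┃ DialogModal           ┃┃│ 1 │ 2 │ 3 │ - │  ┃     
o┠───────────────────────┨┃├───┼───┼───┼───┤  ┃     
 ┃The system validates ca┃┃│ 0 │ . │ = │ + │  ┃     
e┃Data processing optimiz┃┃├───┼───┼───┼───┤  ┃     
t┃                       ┃┃│ C │ MC│ MR│ M+│  ┃     
s┃The algorithm processes┃┃└───┴───┴───┴───┘  ┃     
t┃The pipeline optimizes ┃┗━━━━━━━━━━━━━━━━━━━┛     
t┃The framework processes┃                          
t┃Each component transfor┃                          
t┃This module transforms ┃                          
 ┃The algorithm optimizes┃                          
 ┗━━━━━━━━━━━━━━━━━━━━━━━┛                          
━━━━━━━━━━━┛                                        
                                                    
                                                    
                                                    
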